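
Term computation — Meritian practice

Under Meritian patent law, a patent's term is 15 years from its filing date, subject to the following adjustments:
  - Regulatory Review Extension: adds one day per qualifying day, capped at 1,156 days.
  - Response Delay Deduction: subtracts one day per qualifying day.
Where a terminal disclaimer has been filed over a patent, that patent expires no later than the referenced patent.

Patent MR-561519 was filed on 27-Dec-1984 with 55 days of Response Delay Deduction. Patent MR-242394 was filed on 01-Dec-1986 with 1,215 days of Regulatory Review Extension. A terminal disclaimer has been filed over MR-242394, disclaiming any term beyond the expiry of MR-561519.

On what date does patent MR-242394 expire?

Natural term of MR-242394:
  Base: filing + 15 years → 1 December 2001.
  Regulatory Review Extension: 1215 days claimed exceeds the 1156-day cap, so +1156 days → 30 January 2005.
Expiry of referenced patent MR-561519:
  Base: filing + 15 years → 27 December 1999.
  Response Delay Deduction: −55 days → 2 November 1999.
Terminal disclaimer: MR-242394 expires on the earlier of 30 January 2005 and 2 November 1999.

1999-11-02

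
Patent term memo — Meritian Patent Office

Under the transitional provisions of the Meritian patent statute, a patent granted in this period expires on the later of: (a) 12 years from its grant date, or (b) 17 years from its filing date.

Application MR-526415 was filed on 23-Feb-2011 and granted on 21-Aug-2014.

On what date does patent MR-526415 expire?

(a) grant + 12 years → 21 August 2026.
(b) filing + 17 years → 23 February 2028.
Later of the two: 23 February 2028.

2028-02-23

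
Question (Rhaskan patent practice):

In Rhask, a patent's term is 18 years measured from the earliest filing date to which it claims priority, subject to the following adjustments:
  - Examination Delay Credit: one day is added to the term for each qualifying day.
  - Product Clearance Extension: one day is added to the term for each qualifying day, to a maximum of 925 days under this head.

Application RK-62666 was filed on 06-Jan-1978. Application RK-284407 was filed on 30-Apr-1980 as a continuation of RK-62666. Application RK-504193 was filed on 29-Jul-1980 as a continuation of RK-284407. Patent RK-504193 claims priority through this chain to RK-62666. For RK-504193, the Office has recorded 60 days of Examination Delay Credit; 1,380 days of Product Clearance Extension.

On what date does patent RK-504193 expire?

September 17, 1998

Earliest priority filing: 6 January 1978.
Base term: 6 January 1978 + 18 years → 6 January 1996.
Examination Delay Credit: +60 days → 6 March 1996.
Product Clearance Extension: 1380 days claimed exceeds the 925-day cap, so +925 days → 17 September 1998.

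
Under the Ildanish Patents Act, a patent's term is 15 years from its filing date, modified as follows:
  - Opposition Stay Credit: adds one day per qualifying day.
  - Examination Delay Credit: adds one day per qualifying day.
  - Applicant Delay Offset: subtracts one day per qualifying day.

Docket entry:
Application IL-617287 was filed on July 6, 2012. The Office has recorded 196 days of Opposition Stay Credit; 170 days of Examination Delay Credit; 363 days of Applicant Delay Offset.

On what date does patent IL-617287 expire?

Base term: filing date + 15 years → 6 July 2027.
Opposition Stay Credit: +196 days → 18 January 2028.
Examination Delay Credit: +170 days → 6 July 2028.
Applicant Delay Offset: −363 days → 9 July 2027.

July 9, 2027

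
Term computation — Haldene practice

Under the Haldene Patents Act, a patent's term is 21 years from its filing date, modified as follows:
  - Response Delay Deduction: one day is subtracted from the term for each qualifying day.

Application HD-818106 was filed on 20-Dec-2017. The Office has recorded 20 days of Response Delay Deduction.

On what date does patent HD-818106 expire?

Base term: filing date + 21 years → 20 December 2038.
Response Delay Deduction: −20 days → 30 November 2038.

2038-11-30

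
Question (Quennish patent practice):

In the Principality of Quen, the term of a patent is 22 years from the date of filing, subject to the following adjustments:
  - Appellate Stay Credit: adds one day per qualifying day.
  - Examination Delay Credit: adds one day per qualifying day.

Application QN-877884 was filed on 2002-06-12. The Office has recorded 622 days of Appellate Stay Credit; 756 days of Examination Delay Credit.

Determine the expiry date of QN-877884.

March 21, 2028

Base term: filing date + 22 years → 12 June 2024.
Appellate Stay Credit: +622 days → 24 February 2026.
Examination Delay Credit: +756 days → 21 March 2028.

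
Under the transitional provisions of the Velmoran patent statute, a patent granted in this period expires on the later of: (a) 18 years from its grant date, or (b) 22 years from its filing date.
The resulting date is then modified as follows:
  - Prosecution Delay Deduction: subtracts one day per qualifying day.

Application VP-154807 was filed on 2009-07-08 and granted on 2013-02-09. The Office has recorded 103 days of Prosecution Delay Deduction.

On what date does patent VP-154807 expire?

(a) grant + 18 years → 9 February 2031.
(b) filing + 22 years → 8 July 2031.
Later of the two: 8 July 2031.
Prosecution Delay Deduction: −103 days → 27 March 2031.

March 27, 2031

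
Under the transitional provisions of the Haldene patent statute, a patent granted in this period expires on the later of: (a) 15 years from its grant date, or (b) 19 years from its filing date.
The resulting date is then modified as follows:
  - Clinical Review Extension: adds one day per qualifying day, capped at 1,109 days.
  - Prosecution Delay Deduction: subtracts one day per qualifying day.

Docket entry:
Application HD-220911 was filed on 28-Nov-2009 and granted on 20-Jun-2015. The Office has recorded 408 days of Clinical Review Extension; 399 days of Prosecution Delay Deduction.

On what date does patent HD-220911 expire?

2030-06-29

(a) grant + 15 years → 20 June 2030.
(b) filing + 19 years → 28 November 2028.
Later of the two: 20 June 2030.
Clinical Review Extension: 408 days (within the 1109-day cap) → +408 days → 2 August 2031.
Prosecution Delay Deduction: −399 days → 29 June 2030.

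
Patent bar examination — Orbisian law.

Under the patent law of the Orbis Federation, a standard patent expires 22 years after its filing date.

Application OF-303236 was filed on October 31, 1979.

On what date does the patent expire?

Filing date + 22 years → 31 October 2001.

October 31, 2001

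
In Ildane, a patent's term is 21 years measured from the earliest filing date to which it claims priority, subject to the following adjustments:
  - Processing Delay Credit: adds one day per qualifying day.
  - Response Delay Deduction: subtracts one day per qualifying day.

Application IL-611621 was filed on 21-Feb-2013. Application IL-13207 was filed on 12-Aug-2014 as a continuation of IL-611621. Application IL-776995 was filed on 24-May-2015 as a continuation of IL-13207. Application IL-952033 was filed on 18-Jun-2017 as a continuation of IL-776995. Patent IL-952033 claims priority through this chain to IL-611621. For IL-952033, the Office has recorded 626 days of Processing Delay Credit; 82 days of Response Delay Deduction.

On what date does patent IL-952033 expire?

August 19, 2035

Earliest priority filing: 21 February 2013.
Base term: 21 February 2013 + 21 years → 21 February 2034.
Processing Delay Credit: +626 days → 9 November 2035.
Response Delay Deduction: −82 days → 19 August 2035.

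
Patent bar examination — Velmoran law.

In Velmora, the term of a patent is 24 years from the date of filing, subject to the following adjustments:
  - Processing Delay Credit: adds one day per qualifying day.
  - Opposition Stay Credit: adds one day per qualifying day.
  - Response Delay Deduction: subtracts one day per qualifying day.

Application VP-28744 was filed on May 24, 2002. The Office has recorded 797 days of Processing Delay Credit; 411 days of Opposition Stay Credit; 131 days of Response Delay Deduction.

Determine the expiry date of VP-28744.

2029-05-05

Base term: filing date + 24 years → 24 May 2026.
Processing Delay Credit: +797 days → 29 July 2028.
Opposition Stay Credit: +411 days → 13 September 2029.
Response Delay Deduction: −131 days → 5 May 2029.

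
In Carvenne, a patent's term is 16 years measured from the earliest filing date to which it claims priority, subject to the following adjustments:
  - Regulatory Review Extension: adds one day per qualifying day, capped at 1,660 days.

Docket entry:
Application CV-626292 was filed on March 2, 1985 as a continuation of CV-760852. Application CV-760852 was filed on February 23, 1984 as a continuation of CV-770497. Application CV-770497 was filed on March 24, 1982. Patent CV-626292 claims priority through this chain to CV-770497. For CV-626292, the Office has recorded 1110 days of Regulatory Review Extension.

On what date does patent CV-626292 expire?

2001-04-07

Earliest priority filing: 24 March 1982.
Base term: 24 March 1982 + 16 years → 24 March 1998.
Regulatory Review Extension: 1110 days (within the 1660-day cap) → +1110 days → 7 April 2001.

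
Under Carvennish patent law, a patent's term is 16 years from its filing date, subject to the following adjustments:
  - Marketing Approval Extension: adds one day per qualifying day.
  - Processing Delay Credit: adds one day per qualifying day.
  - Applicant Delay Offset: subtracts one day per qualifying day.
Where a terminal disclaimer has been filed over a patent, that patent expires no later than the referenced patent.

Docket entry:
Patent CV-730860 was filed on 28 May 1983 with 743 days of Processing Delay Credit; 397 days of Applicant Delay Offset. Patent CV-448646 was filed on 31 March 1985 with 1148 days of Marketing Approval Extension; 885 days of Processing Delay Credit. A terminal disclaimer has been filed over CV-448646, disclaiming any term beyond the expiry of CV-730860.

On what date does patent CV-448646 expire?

May 8, 2000

Natural term of CV-448646:
  Base: filing + 16 years → 31 March 2001.
  Marketing Approval Extension: +1148 days → 22 May 2004.
  Processing Delay Credit: +885 days → 24 October 2006.
Expiry of referenced patent CV-730860:
  Base: filing + 16 years → 28 May 1999.
  Processing Delay Credit: +743 days → 9 June 2001.
  Applicant Delay Offset: −397 days → 8 May 2000.
Terminal disclaimer: CV-448646 expires on the earlier of 24 October 2006 and 8 May 2000.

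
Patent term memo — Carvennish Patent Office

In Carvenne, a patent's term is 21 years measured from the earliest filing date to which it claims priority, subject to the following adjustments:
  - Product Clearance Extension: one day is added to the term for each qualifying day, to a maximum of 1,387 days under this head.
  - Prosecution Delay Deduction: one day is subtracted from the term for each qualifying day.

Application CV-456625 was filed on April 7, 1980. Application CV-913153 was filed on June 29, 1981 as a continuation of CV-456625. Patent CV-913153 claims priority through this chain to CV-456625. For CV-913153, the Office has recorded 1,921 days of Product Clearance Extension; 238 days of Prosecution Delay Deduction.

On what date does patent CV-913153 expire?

May 30, 2004

Earliest priority filing: 7 April 1980.
Base term: 7 April 1980 + 21 years → 7 April 2001.
Product Clearance Extension: 1921 days claimed exceeds the 1387-day cap, so +1387 days → 23 January 2005.
Prosecution Delay Deduction: −238 days → 30 May 2004.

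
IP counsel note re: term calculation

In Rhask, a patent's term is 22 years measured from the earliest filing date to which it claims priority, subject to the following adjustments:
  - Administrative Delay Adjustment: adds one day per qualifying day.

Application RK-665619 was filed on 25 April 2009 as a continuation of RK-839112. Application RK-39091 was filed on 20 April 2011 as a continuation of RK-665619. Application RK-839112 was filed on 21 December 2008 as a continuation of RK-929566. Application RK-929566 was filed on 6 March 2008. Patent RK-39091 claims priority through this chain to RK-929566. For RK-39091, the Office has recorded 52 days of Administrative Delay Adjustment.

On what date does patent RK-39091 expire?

2030-04-27

Earliest priority filing: 6 March 2008.
Base term: 6 March 2008 + 22 years → 6 March 2030.
Administrative Delay Adjustment: +52 days → 27 April 2030.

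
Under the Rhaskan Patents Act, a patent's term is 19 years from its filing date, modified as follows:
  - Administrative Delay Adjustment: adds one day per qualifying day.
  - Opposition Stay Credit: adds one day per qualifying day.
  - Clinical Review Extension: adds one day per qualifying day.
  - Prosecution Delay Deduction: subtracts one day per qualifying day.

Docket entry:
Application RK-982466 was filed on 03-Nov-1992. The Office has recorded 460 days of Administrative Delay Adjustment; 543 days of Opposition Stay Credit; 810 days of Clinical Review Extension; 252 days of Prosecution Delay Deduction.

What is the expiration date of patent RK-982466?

Base term: filing date + 19 years → 3 November 2011.
Administrative Delay Adjustment: +460 days → 5 February 2013.
Opposition Stay Credit: +543 days → 2 August 2014.
Clinical Review Extension: +810 days → 20 October 2016.
Prosecution Delay Deduction: −252 days → 11 February 2016.

2016-02-11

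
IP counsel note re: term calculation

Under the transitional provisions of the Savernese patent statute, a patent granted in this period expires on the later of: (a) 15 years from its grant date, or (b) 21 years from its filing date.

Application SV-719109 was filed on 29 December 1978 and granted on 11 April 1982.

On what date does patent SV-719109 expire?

(a) grant + 15 years → 11 April 1997.
(b) filing + 21 years → 29 December 1999.
Later of the two: 29 December 1999.

1999-12-29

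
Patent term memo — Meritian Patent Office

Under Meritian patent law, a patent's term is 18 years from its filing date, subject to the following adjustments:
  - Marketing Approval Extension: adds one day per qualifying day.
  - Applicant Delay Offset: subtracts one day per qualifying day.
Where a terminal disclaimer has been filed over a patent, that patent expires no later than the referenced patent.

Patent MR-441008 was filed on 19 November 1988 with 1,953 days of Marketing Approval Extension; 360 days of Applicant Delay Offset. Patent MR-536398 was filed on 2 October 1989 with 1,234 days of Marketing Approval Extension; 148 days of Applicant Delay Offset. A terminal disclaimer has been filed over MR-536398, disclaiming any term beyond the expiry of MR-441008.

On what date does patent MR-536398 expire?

Natural term of MR-536398:
  Base: filing + 18 years → 2 October 2007.
  Marketing Approval Extension: +1234 days → 17 February 2011.
  Applicant Delay Offset: −148 days → 22 September 2010.
Expiry of referenced patent MR-441008:
  Base: filing + 18 years → 19 November 2006.
  Marketing Approval Extension: +1953 days → 25 March 2012.
  Applicant Delay Offset: −360 days → 31 March 2011.
Terminal disclaimer: MR-536398 expires on the earlier of 22 September 2010 and 31 March 2011.

2010-09-22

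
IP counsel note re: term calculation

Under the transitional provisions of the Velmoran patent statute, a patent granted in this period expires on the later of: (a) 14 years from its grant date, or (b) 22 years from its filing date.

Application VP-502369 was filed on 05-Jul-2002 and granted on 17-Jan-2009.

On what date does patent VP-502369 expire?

(a) grant + 14 years → 17 January 2023.
(b) filing + 22 years → 5 July 2024.
Later of the two: 5 July 2024.

July 5, 2024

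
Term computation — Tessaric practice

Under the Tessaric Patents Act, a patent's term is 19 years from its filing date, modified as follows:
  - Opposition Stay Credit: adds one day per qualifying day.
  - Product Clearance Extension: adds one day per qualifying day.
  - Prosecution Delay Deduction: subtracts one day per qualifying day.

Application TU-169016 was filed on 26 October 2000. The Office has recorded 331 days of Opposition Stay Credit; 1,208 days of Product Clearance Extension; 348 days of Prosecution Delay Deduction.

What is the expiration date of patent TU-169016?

2023-01-29

Base term: filing date + 19 years → 26 October 2019.
Opposition Stay Credit: +331 days → 21 September 2020.
Product Clearance Extension: +1208 days → 12 January 2024.
Prosecution Delay Deduction: −348 days → 29 January 2023.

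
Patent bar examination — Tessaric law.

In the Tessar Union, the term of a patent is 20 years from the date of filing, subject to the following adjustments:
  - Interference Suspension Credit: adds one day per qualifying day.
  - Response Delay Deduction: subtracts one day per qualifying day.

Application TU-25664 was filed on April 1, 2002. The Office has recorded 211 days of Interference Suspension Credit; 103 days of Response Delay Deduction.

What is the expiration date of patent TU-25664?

2022-07-18

Base term: filing date + 20 years → 1 April 2022.
Interference Suspension Credit: +211 days → 29 October 2022.
Response Delay Deduction: −103 days → 18 July 2022.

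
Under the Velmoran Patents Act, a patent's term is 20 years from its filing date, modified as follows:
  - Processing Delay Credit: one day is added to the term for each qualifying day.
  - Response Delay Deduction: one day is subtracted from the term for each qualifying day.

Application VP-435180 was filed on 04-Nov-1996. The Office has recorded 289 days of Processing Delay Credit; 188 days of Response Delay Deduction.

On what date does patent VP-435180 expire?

February 13, 2017

Base term: filing date + 20 years → 4 November 2016.
Processing Delay Credit: +289 days → 20 August 2017.
Response Delay Deduction: −188 days → 13 February 2017.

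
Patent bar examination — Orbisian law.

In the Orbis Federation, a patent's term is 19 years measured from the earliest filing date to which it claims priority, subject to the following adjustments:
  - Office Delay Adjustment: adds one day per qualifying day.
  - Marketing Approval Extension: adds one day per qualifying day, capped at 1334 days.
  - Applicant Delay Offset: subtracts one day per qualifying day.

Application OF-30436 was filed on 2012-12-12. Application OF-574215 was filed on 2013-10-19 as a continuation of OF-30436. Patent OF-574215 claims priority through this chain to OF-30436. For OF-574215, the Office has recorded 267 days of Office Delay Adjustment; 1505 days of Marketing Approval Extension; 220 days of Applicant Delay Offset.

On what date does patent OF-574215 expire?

September 23, 2035

Earliest priority filing: 12 December 2012.
Base term: 12 December 2012 + 19 years → 12 December 2031.
Office Delay Adjustment: +267 days → 4 September 2032.
Marketing Approval Extension: 1505 days claimed exceeds the 1334-day cap, so +1334 days → 30 April 2036.
Applicant Delay Offset: −220 days → 23 September 2035.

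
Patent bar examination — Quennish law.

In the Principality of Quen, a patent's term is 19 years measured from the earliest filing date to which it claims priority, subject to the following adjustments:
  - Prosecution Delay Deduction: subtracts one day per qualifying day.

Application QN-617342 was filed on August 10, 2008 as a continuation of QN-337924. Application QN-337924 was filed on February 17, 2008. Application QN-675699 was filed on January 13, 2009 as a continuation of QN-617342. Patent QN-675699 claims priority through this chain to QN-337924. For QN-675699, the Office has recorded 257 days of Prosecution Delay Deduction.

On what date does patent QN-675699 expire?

Earliest priority filing: 17 February 2008.
Base term: 17 February 2008 + 19 years → 17 February 2027.
Prosecution Delay Deduction: −257 days → 5 June 2026.

June 5, 2026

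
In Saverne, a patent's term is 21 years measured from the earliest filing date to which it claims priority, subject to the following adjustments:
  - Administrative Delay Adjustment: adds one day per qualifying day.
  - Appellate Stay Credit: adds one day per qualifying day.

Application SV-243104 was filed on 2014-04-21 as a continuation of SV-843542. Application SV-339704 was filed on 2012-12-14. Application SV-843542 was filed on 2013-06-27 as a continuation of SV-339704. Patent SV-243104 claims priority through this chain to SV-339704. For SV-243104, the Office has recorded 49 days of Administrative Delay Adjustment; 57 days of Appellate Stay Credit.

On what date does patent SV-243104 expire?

Earliest priority filing: 14 December 2012.
Base term: 14 December 2012 + 21 years → 14 December 2033.
Administrative Delay Adjustment: +49 days → 1 February 2034.
Appellate Stay Credit: +57 days → 30 March 2034.

March 30, 2034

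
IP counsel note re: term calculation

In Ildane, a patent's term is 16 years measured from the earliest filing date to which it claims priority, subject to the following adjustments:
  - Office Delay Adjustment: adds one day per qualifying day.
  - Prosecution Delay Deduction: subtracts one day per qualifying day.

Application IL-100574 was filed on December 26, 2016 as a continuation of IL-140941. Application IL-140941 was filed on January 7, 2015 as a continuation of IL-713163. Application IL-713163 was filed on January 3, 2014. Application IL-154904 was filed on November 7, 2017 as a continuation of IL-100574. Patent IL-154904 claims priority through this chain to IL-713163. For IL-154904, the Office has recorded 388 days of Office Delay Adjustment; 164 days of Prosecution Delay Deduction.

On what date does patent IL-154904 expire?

2030-08-15

Earliest priority filing: 3 January 2014.
Base term: 3 January 2014 + 16 years → 3 January 2030.
Office Delay Adjustment: +388 days → 26 January 2031.
Prosecution Delay Deduction: −164 days → 15 August 2030.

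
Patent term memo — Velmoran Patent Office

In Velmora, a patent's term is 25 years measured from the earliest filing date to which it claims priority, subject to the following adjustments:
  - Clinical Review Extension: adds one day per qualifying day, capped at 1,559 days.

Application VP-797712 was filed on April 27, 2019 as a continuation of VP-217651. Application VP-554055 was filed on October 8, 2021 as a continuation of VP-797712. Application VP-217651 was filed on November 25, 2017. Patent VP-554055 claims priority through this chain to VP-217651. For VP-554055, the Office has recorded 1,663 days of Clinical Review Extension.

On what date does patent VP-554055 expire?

2047-03-03

Earliest priority filing: 25 November 2017.
Base term: 25 November 2017 + 25 years → 25 November 2042.
Clinical Review Extension: 1663 days claimed exceeds the 1559-day cap, so +1559 days → 3 March 2047.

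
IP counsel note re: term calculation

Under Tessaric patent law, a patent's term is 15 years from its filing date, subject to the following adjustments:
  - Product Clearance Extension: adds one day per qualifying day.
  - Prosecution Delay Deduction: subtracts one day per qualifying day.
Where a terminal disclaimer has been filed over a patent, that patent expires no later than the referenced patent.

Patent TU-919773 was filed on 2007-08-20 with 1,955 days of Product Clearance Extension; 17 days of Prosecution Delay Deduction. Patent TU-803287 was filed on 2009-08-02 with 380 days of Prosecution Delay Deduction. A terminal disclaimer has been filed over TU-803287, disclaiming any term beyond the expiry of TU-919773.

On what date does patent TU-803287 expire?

Natural term of TU-803287:
  Base: filing + 15 years → 2 August 2024.
  Prosecution Delay Deduction: −380 days → 19 July 2023.
Expiry of referenced patent TU-919773:
  Base: filing + 15 years → 20 August 2022.
  Product Clearance Extension: +1955 days → 27 December 2027.
  Prosecution Delay Deduction: −17 days → 10 December 2027.
Terminal disclaimer: TU-803287 expires on the earlier of 19 July 2023 and 10 December 2027.

2023-07-19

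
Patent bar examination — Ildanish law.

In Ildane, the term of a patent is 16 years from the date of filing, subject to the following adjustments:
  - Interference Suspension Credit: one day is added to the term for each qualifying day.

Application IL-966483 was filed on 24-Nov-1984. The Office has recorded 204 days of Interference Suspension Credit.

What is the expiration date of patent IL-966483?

Base term: filing date + 16 years → 24 November 2000.
Interference Suspension Credit: +204 days → 16 June 2001.

2001-06-16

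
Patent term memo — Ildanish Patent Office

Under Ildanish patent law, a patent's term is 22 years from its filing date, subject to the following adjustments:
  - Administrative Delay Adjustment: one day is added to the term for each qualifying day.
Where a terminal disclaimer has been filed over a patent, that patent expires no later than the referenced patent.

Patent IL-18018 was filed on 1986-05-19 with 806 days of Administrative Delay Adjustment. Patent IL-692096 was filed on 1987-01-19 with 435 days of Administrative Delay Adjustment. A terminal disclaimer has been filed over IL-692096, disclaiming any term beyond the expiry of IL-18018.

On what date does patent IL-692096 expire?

2010-03-30

Natural term of IL-692096:
  Base: filing + 22 years → 19 January 2009.
  Administrative Delay Adjustment: +435 days → 30 March 2010.
Expiry of referenced patent IL-18018:
  Base: filing + 22 years → 19 May 2008.
  Administrative Delay Adjustment: +806 days → 3 August 2010.
Terminal disclaimer: IL-692096 expires on the earlier of 30 March 2010 and 3 August 2010.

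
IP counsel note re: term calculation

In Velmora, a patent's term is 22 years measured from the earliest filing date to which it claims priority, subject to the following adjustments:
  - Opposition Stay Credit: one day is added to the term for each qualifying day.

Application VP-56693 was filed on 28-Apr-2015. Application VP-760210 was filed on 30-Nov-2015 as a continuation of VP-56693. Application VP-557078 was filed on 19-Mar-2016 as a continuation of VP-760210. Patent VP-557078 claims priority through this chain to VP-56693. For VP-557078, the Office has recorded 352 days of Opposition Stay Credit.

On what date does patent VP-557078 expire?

2038-04-15

Earliest priority filing: 28 April 2015.
Base term: 28 April 2015 + 22 years → 28 April 2037.
Opposition Stay Credit: +352 days → 15 April 2038.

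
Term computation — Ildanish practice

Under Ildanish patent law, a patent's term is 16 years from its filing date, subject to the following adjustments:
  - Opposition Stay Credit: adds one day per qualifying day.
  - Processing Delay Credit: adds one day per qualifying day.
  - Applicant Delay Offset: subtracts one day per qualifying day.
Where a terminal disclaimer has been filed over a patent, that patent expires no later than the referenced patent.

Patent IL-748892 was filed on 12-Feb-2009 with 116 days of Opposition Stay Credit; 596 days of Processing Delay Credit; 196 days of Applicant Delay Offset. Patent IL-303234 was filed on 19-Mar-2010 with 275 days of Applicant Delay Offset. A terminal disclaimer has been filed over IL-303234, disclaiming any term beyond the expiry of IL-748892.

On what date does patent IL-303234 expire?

2025-06-17

Natural term of IL-303234:
  Base: filing + 16 years → 19 March 2026.
  Applicant Delay Offset: −275 days → 17 June 2025.
Expiry of referenced patent IL-748892:
  Base: filing + 16 years → 12 February 2025.
  Opposition Stay Credit: +116 days → 8 June 2025.
  Processing Delay Credit: +596 days → 25 January 2027.
  Applicant Delay Offset: −196 days → 13 July 2026.
Terminal disclaimer: IL-303234 expires on the earlier of 17 June 2025 and 13 July 2026.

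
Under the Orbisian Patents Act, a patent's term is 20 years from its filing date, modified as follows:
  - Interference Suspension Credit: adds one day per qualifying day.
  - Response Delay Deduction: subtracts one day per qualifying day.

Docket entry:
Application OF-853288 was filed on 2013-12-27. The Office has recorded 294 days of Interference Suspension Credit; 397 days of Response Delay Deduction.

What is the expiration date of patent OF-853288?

Base term: filing date + 20 years → 27 December 2033.
Interference Suspension Credit: +294 days → 17 October 2034.
Response Delay Deduction: −397 days → 15 September 2033.

2033-09-15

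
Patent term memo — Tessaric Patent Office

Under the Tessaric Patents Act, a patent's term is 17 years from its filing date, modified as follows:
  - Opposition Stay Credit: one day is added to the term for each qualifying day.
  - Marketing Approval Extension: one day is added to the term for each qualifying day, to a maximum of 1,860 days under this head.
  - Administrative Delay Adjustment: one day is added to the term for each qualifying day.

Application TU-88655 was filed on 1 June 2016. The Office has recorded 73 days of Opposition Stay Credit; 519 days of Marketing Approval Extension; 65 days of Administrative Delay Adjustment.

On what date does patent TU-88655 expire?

2035-03-20

Base term: filing date + 17 years → 1 June 2033.
Opposition Stay Credit: +73 days → 13 August 2033.
Marketing Approval Extension: 519 days (within the 1860-day cap) → +519 days → 14 January 2035.
Administrative Delay Adjustment: +65 days → 20 March 2035.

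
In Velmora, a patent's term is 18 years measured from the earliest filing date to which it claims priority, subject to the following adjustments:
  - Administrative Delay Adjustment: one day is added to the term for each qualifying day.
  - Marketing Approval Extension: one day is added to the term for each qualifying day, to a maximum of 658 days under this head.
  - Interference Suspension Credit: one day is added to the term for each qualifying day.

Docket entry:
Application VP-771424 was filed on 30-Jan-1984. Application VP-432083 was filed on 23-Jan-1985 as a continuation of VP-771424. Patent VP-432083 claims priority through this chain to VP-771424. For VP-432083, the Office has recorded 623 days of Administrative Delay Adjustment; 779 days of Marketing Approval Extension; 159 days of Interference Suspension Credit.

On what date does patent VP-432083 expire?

January 9, 2006

Earliest priority filing: 30 January 1984.
Base term: 30 January 1984 + 18 years → 30 January 2002.
Administrative Delay Adjustment: +623 days → 15 October 2003.
Marketing Approval Extension: 779 days claimed exceeds the 658-day cap, so +658 days → 3 August 2005.
Interference Suspension Credit: +159 days → 9 January 2006.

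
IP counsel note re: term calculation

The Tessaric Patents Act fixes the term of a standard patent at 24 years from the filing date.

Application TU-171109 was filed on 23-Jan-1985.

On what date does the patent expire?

2009-01-23

Filing date + 24 years → 23 January 2009.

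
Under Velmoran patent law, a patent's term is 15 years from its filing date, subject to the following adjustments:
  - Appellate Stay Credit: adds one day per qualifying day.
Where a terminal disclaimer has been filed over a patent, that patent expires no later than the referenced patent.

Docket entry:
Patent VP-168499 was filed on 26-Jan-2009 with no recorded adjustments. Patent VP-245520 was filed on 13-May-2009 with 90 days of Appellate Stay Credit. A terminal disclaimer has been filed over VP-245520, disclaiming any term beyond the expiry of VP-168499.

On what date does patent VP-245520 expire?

2024-01-26

Natural term of VP-245520:
  Base: filing + 15 years → 13 May 2024.
  Appellate Stay Credit: +90 days → 11 August 2024.
Expiry of referenced patent VP-168499:
  Base: filing + 15 years → 26 January 2024.
Terminal disclaimer: VP-245520 expires on the earlier of 11 August 2024 and 26 January 2024.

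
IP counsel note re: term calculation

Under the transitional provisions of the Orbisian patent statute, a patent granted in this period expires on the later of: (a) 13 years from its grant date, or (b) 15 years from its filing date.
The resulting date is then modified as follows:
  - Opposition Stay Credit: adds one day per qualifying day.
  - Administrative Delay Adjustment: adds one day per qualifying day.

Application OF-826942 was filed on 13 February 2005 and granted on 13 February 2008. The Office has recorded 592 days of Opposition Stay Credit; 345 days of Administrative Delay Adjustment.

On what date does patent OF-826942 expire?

(a) grant + 13 years → 13 February 2021.
(b) filing + 15 years → 13 February 2020.
Later of the two: 13 February 2021.
Opposition Stay Credit: +592 days → 28 September 2022.
Administrative Delay Adjustment: +345 days → 8 September 2023.

2023-09-08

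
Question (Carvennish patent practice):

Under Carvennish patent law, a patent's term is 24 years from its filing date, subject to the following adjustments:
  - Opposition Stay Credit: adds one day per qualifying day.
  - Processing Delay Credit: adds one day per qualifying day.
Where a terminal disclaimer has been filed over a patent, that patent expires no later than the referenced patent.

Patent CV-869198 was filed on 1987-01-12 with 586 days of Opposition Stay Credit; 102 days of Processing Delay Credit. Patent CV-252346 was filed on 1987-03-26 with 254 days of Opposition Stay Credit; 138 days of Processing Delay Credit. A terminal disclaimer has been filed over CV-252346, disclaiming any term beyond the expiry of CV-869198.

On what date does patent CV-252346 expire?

2012-04-21

Natural term of CV-252346:
  Base: filing + 24 years → 26 March 2011.
  Opposition Stay Credit: +254 days → 5 December 2011.
  Processing Delay Credit: +138 days → 21 April 2012.
Expiry of referenced patent CV-869198:
  Base: filing + 24 years → 12 January 2011.
  Opposition Stay Credit: +586 days → 20 August 2012.
  Processing Delay Credit: +102 days → 30 November 2012.
Terminal disclaimer: CV-252346 expires on the earlier of 21 April 2012 and 30 November 2012.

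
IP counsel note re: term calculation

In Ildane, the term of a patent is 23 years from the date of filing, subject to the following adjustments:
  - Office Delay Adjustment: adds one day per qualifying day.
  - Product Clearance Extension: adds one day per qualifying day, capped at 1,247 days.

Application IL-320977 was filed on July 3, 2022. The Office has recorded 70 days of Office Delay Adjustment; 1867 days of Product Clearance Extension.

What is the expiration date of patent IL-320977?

2049-02-09

Base term: filing date + 23 years → 3 July 2045.
Office Delay Adjustment: +70 days → 11 September 2045.
Product Clearance Extension: 1867 days claimed exceeds the 1247-day cap, so +1247 days → 9 February 2049.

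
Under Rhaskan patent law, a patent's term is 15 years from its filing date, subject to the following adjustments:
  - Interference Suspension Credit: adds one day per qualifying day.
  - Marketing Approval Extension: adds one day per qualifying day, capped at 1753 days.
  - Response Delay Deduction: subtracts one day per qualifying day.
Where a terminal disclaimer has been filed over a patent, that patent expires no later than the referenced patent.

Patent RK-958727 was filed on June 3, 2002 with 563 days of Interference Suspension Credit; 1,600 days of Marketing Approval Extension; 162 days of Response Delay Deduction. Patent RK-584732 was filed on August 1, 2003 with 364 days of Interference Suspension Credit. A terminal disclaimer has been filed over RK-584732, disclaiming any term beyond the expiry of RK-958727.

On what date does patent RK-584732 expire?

Natural term of RK-584732:
  Base: filing + 15 years → 1 August 2018.
  Interference Suspension Credit: +364 days → 31 July 2019.
Expiry of referenced patent RK-958727:
  Base: filing + 15 years → 3 June 2017.
  Interference Suspension Credit: +563 days → 18 December 2018.
  Marketing Approval Extension: 1600 days (within the 1753-day cap) → +1600 days → 6 May 2023.
  Response Delay Deduction: −162 days → 25 November 2022.
Terminal disclaimer: RK-584732 expires on the earlier of 31 July 2019 and 25 November 2022.

July 31, 2019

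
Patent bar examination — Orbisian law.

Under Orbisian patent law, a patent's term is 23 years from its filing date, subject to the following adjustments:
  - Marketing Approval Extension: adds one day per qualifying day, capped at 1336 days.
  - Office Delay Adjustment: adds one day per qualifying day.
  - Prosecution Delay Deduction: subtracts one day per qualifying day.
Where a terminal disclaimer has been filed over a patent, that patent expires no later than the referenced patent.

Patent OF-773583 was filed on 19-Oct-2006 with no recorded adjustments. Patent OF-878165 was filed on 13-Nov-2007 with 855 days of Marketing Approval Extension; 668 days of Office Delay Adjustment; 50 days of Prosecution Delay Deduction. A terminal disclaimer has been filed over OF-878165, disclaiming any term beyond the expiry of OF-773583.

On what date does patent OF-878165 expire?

2029-10-19

Natural term of OF-878165:
  Base: filing + 23 years → 13 November 2030.
  Marketing Approval Extension: 855 days (within the 1336-day cap) → +855 days → 17 March 2033.
  Office Delay Adjustment: +668 days → 14 January 2035.
  Prosecution Delay Deduction: −50 days → 25 November 2034.
Expiry of referenced patent OF-773583:
  Base: filing + 23 years → 19 October 2029.
Terminal disclaimer: OF-878165 expires on the earlier of 25 November 2034 and 19 October 2029.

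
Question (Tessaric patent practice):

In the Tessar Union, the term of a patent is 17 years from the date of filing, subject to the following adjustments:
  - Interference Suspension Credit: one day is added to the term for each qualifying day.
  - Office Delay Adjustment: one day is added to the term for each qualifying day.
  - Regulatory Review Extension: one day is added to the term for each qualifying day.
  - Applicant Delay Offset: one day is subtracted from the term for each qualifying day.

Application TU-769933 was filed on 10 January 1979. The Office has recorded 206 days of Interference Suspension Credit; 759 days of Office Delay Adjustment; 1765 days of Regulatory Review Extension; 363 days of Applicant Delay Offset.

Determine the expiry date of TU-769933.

2002-07-04

Base term: filing date + 17 years → 10 January 1996.
Interference Suspension Credit: +206 days → 3 August 1996.
Office Delay Adjustment: +759 days → 1 September 1998.
Regulatory Review Extension: +1765 days → 2 July 2003.
Applicant Delay Offset: −363 days → 4 July 2002.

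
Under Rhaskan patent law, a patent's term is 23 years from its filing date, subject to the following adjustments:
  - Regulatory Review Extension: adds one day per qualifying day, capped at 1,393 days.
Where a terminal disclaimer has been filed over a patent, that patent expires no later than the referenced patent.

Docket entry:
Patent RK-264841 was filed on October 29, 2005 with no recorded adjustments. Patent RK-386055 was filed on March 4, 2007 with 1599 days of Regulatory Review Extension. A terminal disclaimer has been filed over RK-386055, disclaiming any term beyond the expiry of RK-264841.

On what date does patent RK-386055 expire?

Natural term of RK-386055:
  Base: filing + 23 years → 4 March 2030.
  Regulatory Review Extension: 1599 days claimed exceeds the 1393-day cap, so +1393 days → 26 December 2033.
Expiry of referenced patent RK-264841:
  Base: filing + 23 years → 29 October 2028.
Terminal disclaimer: RK-386055 expires on the earlier of 26 December 2033 and 29 October 2028.

2028-10-29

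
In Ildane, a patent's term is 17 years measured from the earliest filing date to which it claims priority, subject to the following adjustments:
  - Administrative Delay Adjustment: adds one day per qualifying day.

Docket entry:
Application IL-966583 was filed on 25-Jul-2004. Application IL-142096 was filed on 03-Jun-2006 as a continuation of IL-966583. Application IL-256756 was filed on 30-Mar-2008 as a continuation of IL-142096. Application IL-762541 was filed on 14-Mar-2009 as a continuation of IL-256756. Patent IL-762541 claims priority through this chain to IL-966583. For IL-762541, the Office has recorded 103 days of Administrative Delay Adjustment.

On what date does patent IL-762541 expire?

2021-11-05

Earliest priority filing: 25 July 2004.
Base term: 25 July 2004 + 17 years → 25 July 2021.
Administrative Delay Adjustment: +103 days → 5 November 2021.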